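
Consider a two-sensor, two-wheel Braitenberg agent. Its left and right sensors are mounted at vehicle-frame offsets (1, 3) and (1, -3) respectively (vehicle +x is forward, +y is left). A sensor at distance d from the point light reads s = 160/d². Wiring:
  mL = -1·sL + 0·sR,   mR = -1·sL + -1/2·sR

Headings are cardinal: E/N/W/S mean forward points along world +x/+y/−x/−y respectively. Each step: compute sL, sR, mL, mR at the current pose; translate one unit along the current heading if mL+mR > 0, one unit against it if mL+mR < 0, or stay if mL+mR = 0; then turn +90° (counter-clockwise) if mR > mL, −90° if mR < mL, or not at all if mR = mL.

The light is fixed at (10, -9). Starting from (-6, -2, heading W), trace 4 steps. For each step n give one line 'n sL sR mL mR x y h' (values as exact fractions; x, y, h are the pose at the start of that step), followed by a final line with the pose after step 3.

0 32/61 160/389 -32/61 -17328/23729 -6 -2 W
1 40/97 10/13 -40/97 -1005/1261 -5 -2 N
2 160/277 32/41 -160/277 -10992/11357 -5 -3 E
3 80/97 80/193 -80/97 -19320/18721 -6 -3 S
final -6 -2 W

n=0: pose=(-6,-2,W); sL=32/61, sR=160/389; mL=-32/61, mR=-17328/23729; mL+mR=-29776/23729 → advance -1; mR−mL=-80/389 → turn -1·90°
n=1: pose=(-5,-2,N); sL=40/97, sR=10/13; mL=-40/97, mR=-1005/1261; mL+mR=-1525/1261 → advance -1; mR−mL=-5/13 → turn -1·90°
n=2: pose=(-5,-3,E); sL=160/277, sR=32/41; mL=-160/277, mR=-10992/11357; mL+mR=-17552/11357 → advance -1; mR−mL=-16/41 → turn -1·90°
n=3: pose=(-6,-3,S); sL=80/97, sR=80/193; mL=-80/97, mR=-19320/18721; mL+mR=-34760/18721 → advance -1; mR−mL=-40/193 → turn -1·90°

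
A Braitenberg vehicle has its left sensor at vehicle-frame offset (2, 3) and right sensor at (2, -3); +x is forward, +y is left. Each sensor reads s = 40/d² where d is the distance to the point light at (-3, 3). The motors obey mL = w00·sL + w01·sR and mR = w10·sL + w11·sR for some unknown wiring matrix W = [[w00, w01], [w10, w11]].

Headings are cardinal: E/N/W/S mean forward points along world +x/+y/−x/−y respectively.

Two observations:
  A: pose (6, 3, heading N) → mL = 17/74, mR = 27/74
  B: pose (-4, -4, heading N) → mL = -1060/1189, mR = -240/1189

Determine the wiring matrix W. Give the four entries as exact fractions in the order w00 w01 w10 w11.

1/2 -1 1/2 -1/2

obs A: pose=(6,3,N) → sL=1, sR=10/37, mL=17/74, mR=27/74
obs B: pose=(-4,-4,N) → sL=40/41, sR=40/29, mL=-1060/1189, mR=-240/1189
sensor matrix S = [[1, 10/37], [40/41, 40/29]]; det S = 49080/43993
solve [mL_A; mL_B] = S·[w00; w01] and [mR_A; mR_B] = S·[w10; w11]:
  w00 = 1/2, w01 = -1, w10 = 1/2, w11 = -1/2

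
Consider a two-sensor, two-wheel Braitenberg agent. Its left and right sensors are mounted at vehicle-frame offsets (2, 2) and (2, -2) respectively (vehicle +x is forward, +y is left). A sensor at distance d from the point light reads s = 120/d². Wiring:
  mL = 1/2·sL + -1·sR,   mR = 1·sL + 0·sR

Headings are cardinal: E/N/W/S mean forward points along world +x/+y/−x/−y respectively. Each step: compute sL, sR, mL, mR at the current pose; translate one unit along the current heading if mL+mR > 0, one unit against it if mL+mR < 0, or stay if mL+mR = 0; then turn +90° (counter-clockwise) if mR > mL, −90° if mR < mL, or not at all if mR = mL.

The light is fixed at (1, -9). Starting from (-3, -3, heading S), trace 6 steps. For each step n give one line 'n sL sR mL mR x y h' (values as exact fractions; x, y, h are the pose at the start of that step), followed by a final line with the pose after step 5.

0 6 30/13 9/13 6 -3 -3 S
1 120/53 120/13 -5580/689 120/53 -3 -4 E
2 60/49 60/29 -2070/1421 60/49 -4 -4 N
3 120/53 24/17 -252/901 120/53 -4 -5 W
4 6 30/17 21/17 6 -5 -5 S
5 120/41 120/17 -3900/697 120/41 -5 -6 E
final -6 -6 N

n=0: pose=(-3,-3,S); sL=6, sR=30/13; mL=9/13, mR=6; mL+mR=87/13 → advance +1; mR−mL=69/13 → turn +1·90°
n=1: pose=(-3,-4,E); sL=120/53, sR=120/13; mL=-5580/689, mR=120/53; mL+mR=-4020/689 → advance -1; mR−mL=7140/689 → turn +1·90°
n=2: pose=(-4,-4,N); sL=60/49, sR=60/29; mL=-2070/1421, mR=60/49; mL+mR=-330/1421 → advance -1; mR−mL=3810/1421 → turn +1·90°
n=3: pose=(-4,-5,W); sL=120/53, sR=24/17; mL=-252/901, mR=120/53; mL+mR=1788/901 → advance +1; mR−mL=2292/901 → turn +1·90°
n=4: pose=(-5,-5,S); sL=6, sR=30/17; mL=21/17, mR=6; mL+mR=123/17 → advance +1; mR−mL=81/17 → turn +1·90°
n=5: pose=(-5,-6,E); sL=120/41, sR=120/17; mL=-3900/697, mR=120/41; mL+mR=-1860/697 → advance -1; mR−mL=5940/697 → turn +1·90°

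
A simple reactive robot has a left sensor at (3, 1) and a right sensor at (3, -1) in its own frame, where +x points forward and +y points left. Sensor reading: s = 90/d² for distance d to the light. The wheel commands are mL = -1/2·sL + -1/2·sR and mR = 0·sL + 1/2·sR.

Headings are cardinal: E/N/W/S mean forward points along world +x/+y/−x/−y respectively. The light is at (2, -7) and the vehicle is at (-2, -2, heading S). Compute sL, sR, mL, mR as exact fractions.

90/13 90/29 -1890/377 45/29

left sensor world pos  = (-1, -5); dL² = 13
right sensor world pos = (-3, -5); dR² = 29
sL = 90/13 = 90/13
sR = 90/29 = 90/29
mL = -1/2·sL + -1/2·sR = -1890/377
mR = 0·sL + 1/2·sR = 45/29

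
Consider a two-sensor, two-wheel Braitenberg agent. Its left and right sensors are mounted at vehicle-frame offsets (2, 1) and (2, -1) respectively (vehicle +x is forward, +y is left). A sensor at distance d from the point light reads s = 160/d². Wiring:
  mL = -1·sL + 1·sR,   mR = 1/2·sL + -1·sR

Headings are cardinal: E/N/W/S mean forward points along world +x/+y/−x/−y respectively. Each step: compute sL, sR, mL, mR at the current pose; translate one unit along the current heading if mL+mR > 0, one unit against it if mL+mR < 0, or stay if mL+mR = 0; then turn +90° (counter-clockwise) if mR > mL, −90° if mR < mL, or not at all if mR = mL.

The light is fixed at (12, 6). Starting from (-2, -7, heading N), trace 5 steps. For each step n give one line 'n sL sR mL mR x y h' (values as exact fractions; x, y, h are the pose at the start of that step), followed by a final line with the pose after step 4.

0 80/173 16/29 448/5017 -1608/5017 -2 -7 N
1 160/313 160/369 -8960/115497 -20560/115497 -2 -8 E
2 40/113 5/16 -75/1808 -245/1808 -3 -8 S
3 32/97 160/433 1664/42001 -8592/42001 -3 -7 W
4 80/173 16/29 448/5017 -1608/5017 -2 -7 N
final -2 -8 E

n=0: pose=(-2,-7,N); sL=80/173, sR=16/29; mL=448/5017, mR=-1608/5017; mL+mR=-40/173 → advance -1; mR−mL=-2056/5017 → turn -1·90°
n=1: pose=(-2,-8,E); sL=160/313, sR=160/369; mL=-8960/115497, mR=-20560/115497; mL+mR=-80/313 → advance -1; mR−mL=-11600/115497 → turn -1·90°
n=2: pose=(-3,-8,S); sL=40/113, sR=5/16; mL=-75/1808, mR=-245/1808; mL+mR=-20/113 → advance -1; mR−mL=-85/904 → turn -1·90°
n=3: pose=(-3,-7,W); sL=32/97, sR=160/433; mL=1664/42001, mR=-8592/42001; mL+mR=-16/97 → advance -1; mR−mL=-10256/42001 → turn -1·90°
n=4: pose=(-2,-7,N); sL=80/173, sR=16/29; mL=448/5017, mR=-1608/5017; mL+mR=-40/173 → advance -1; mR−mL=-2056/5017 → turn -1·90°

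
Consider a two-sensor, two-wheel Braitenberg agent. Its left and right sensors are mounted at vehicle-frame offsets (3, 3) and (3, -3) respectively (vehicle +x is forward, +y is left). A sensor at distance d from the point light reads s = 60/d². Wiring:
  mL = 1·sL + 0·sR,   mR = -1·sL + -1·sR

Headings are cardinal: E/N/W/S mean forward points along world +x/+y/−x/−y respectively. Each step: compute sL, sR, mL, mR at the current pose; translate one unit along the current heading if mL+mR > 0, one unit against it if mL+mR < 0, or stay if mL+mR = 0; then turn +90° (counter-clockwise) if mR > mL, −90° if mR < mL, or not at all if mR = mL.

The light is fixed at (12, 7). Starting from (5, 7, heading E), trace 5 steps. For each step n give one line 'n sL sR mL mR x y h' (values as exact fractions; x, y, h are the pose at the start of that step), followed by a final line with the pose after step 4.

n=0: pose=(5,7,E); sL=12/5, sR=12/5; mL=12/5, mR=-24/5; mL+mR=-12/5 → advance -1; mR−mL=-36/5 → turn -1·90°
n=1: pose=(4,7,S); sL=30/17, sR=6/13; mL=30/17, mR=-492/221; mL+mR=-6/13 → advance -1; mR−mL=-882/221 → turn -1·90°
n=2: pose=(4,8,W); sL=12/25, sR=60/137; mL=12/25, mR=-3144/3425; mL+mR=-60/137 → advance -1; mR−mL=-4788/3425 → turn -1·90°
n=3: pose=(5,8,N); sL=15/29, sR=15/8; mL=15/29, mR=-555/232; mL+mR=-15/8 → advance -1; mR−mL=-675/232 → turn -1·90°
n=4: pose=(5,7,E); sL=12/5, sR=12/5; mL=12/5, mR=-24/5; mL+mR=-12/5 → advance -1; mR−mL=-36/5 → turn -1·90°

0 12/5 12/5 12/5 -24/5 5 7 E
1 30/17 6/13 30/17 -492/221 4 7 S
2 12/25 60/137 12/25 -3144/3425 4 8 W
3 15/29 15/8 15/29 -555/232 5 8 N
4 12/5 12/5 12/5 -24/5 5 7 E
final 4 7 S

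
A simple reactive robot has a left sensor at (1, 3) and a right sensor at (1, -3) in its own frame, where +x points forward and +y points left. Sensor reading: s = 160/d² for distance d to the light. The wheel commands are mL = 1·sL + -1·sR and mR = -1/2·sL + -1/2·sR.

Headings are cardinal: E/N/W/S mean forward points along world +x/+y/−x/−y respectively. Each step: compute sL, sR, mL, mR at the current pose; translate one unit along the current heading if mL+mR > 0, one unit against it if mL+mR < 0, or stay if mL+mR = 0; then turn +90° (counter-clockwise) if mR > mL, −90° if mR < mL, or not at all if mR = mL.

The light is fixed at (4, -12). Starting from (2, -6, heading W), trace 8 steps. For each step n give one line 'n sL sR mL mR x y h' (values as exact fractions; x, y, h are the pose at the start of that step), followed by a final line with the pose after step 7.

0 80/9 16/9 64/9 -16/3 2 -6 W
1 32/17 160/49 -1152/833 -2144/833 1 -6 N
2 40/17 20 -300/17 -190/17 1 -7 E
3 32/17 160/37 -1536/629 -1952/629 0 -7 N
4 80/29 16 -384/29 -272/29 0 -8 E
5 160/89 160/29 -9600/2581 -9440/2581 -1 -8 N
6 40/9 20/9 20/9 -10/3 -1 -9 W
7 32/13 160/17 -1536/221 -1312/221 0 -9 N
final 0 -10 W

n=0: pose=(2,-6,W); sL=80/9, sR=16/9; mL=64/9, mR=-16/3; mL+mR=16/9 → advance +1; mR−mL=-112/9 → turn -1·90°
n=1: pose=(1,-6,N); sL=32/17, sR=160/49; mL=-1152/833, mR=-2144/833; mL+mR=-3296/833 → advance -1; mR−mL=-992/833 → turn -1·90°
n=2: pose=(1,-7,E); sL=40/17, sR=20; mL=-300/17, mR=-190/17; mL+mR=-490/17 → advance -1; mR−mL=110/17 → turn +1·90°
n=3: pose=(0,-7,N); sL=32/17, sR=160/37; mL=-1536/629, mR=-1952/629; mL+mR=-3488/629 → advance -1; mR−mL=-416/629 → turn -1·90°
n=4: pose=(0,-8,E); sL=80/29, sR=16; mL=-384/29, mR=-272/29; mL+mR=-656/29 → advance -1; mR−mL=112/29 → turn +1·90°
n=5: pose=(-1,-8,N); sL=160/89, sR=160/29; mL=-9600/2581, mR=-9440/2581; mL+mR=-19040/2581 → advance -1; mR−mL=160/2581 → turn +1·90°
n=6: pose=(-1,-9,W); sL=40/9, sR=20/9; mL=20/9, mR=-10/3; mL+mR=-10/9 → advance -1; mR−mL=-50/9 → turn -1·90°
n=7: pose=(0,-9,N); sL=32/13, sR=160/17; mL=-1536/221, mR=-1312/221; mL+mR=-2848/221 → advance -1; mR−mL=224/221 → turn +1·90°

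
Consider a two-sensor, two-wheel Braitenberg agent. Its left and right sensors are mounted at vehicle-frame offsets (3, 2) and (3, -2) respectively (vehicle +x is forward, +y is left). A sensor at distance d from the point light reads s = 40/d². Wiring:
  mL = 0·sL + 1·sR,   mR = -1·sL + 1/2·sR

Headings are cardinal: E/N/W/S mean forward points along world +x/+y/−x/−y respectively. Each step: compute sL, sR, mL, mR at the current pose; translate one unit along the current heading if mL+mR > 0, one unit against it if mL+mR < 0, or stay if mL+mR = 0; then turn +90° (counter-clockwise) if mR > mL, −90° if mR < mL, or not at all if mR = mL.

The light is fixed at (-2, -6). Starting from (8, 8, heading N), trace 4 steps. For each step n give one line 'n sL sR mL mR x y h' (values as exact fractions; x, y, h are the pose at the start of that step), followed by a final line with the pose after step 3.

0 40/353 40/433 40/433 -10260/152849 8 8 N
1 20/229 20/169 20/169 -1090/38701 8 9 E
2 40/313 8/45 8/45 -548/14085 9 9 S
3 5/26 1/8 1/8 -27/208 9 8 W
final 10 8 N

n=0: pose=(8,8,N); sL=40/353, sR=40/433; mL=40/433, mR=-10260/152849; mL+mR=3860/152849 → advance +1; mR−mL=-24380/152849 → turn -1·90°
n=1: pose=(8,9,E); sL=20/229, sR=20/169; mL=20/169, mR=-1090/38701; mL+mR=3490/38701 → advance +1; mR−mL=-5670/38701 → turn -1·90°
n=2: pose=(9,9,S); sL=40/313, sR=8/45; mL=8/45, mR=-548/14085; mL+mR=652/4695 → advance +1; mR−mL=-3052/14085 → turn -1·90°
n=3: pose=(9,8,W); sL=5/26, sR=1/8; mL=1/8, mR=-27/208; mL+mR=-1/208 → advance -1; mR−mL=-53/208 → turn -1·90°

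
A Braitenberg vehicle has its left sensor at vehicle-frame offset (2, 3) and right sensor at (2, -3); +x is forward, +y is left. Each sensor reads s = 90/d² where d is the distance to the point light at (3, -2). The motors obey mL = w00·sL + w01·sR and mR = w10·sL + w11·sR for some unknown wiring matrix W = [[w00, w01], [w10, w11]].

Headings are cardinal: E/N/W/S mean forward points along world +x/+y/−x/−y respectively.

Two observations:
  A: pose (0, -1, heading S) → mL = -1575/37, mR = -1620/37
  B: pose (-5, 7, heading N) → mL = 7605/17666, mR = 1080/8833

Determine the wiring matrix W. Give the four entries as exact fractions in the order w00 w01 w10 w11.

obs A: pose=(0,-1,S) → sL=90, sR=90/37, mL=-1575/37, mR=-1620/37
obs B: pose=(-5,7,N) → sL=45/121, sR=45/73, mL=7605/17666, mR=1080/8833
sensor matrix S = [[90, 90/37], [45/121, 45/73]]; det S = 17836200/326821
solve [mL_A; mL_B] = S·[w00; w01] and [mR_A; mR_B] = S·[w10; w11]:
  w00 = -1/2, w01 = 1, w10 = -1/2, w11 = 1/2

-1/2 1 -1/2 1/2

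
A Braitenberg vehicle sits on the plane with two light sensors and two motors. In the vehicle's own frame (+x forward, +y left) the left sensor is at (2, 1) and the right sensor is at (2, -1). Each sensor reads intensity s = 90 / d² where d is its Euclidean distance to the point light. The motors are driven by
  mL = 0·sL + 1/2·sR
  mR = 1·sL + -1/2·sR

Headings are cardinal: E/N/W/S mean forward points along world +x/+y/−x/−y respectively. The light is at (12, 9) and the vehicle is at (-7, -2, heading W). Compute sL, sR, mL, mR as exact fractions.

left sensor world pos  = (-9, -3); dL² = 585
right sensor world pos = (-9, -1); dR² = 541
sL = 90/585 = 2/13
sR = 90/541 = 90/541
mL = 0·sL + 1/2·sR = 45/541
mR = 1·sL + -1/2·sR = 497/7033

2/13 90/541 45/541 497/7033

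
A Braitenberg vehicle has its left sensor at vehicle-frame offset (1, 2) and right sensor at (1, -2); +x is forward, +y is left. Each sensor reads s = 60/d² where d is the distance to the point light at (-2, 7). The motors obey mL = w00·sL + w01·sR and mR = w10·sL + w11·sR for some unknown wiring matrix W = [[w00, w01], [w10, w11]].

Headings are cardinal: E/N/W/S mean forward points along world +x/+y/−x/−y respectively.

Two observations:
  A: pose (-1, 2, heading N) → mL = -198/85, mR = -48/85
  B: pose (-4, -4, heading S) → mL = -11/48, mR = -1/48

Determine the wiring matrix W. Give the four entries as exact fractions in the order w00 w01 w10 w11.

-1 1/2 -1/2 1/2

obs A: pose=(-1,2,N) → sL=60/17, sR=12/5, mL=-198/85, mR=-48/85
obs B: pose=(-4,-4,S) → sL=5/12, sR=3/8, mL=-11/48, mR=-1/48
sensor matrix S = [[60/17, 12/5], [5/12, 3/8]]; det S = 11/34
solve [mL_A; mL_B] = S·[w00; w01] and [mR_A; mR_B] = S·[w10; w11]:
  w00 = -1, w01 = 1/2, w10 = -1/2, w11 = 1/2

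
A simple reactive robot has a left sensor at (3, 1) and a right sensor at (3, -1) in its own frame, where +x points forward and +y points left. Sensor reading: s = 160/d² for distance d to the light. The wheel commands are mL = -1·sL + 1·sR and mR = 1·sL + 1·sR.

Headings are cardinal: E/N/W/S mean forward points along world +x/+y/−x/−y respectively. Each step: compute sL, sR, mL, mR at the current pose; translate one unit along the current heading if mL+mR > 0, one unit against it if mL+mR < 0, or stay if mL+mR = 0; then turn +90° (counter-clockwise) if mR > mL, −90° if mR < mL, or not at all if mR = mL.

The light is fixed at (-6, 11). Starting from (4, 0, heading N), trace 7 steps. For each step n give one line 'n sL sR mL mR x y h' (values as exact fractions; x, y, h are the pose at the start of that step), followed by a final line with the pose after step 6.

n=0: pose=(4,0,N); sL=32/29, sR=32/37; mL=-256/1073, mR=2112/1073; mL+mR=64/37 → advance +1; mR−mL=64/29 → turn +1·90°
n=1: pose=(4,1,W); sL=16/17, sR=16/13; mL=64/221, mR=480/221; mL+mR=32/13 → advance +1; mR−mL=32/17 → turn +1·90°
n=2: pose=(3,1,S); sL=160/269, sR=160/233; mL=5760/62677, mR=80320/62677; mL+mR=320/233 → advance +1; mR−mL=320/269 → turn +1·90°
n=3: pose=(3,0,E); sL=40/61, sR=5/9; mL=-55/549, mR=665/549; mL+mR=10/9 → advance +1; mR−mL=80/61 → turn +1·90°
n=4: pose=(4,0,N); sL=32/29, sR=32/37; mL=-256/1073, mR=2112/1073; mL+mR=64/37 → advance +1; mR−mL=64/29 → turn +1·90°
n=5: pose=(4,1,W); sL=16/17, sR=16/13; mL=64/221, mR=480/221; mL+mR=32/13 → advance +1; mR−mL=32/17 → turn +1·90°
n=6: pose=(3,1,S); sL=160/269, sR=160/233; mL=5760/62677, mR=80320/62677; mL+mR=320/233 → advance +1; mR−mL=320/269 → turn +1·90°

0 32/29 32/37 -256/1073 2112/1073 4 0 N
1 16/17 16/13 64/221 480/221 4 1 W
2 160/269 160/233 5760/62677 80320/62677 3 1 S
3 40/61 5/9 -55/549 665/549 3 0 E
4 32/29 32/37 -256/1073 2112/1073 4 0 N
5 16/17 16/13 64/221 480/221 4 1 W
6 160/269 160/233 5760/62677 80320/62677 3 1 S
final 3 0 E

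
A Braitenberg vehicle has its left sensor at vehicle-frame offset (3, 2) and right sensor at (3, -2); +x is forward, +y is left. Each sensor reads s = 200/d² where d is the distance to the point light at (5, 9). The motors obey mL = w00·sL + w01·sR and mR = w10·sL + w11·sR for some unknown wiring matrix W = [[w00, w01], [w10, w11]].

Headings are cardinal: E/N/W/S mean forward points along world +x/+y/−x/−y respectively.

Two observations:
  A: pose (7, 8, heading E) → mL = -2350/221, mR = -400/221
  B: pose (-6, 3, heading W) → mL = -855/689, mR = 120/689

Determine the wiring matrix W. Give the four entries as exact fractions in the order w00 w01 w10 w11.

obs A: pose=(7,8,E) → sL=100/13, sR=100/17, mL=-2350/221, mR=-400/221
obs B: pose=(-6,3,W) → sL=10/13, sR=50/53, mL=-855/689, mR=120/689
sensor matrix S = [[100/13, 100/17], [10/13, 50/53]]; det S = 32000/11713
solve [mL_A; mL_B] = S·[w00; w01] and [mR_A; mR_B] = S·[w10; w11]:
  w00 = -1, w01 = -1/2, w10 = -1, w11 = 1

-1 -1/2 -1 1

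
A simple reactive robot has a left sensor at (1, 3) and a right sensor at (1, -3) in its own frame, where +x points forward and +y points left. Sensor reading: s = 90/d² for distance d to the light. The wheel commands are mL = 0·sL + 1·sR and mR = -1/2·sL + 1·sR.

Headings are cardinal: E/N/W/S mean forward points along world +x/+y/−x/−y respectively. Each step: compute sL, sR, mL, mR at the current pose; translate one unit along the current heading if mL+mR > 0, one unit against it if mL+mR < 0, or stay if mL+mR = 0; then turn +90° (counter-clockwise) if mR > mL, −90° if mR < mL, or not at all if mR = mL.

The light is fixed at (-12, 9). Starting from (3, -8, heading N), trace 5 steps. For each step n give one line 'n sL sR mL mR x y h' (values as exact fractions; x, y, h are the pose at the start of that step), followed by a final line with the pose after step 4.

n=0: pose=(3,-8,N); sL=9/40, sR=9/58; mL=9/58, mR=99/2320; mL+mR=459/2320 → advance +1; mR−mL=-9/80 → turn -1·90°
n=1: pose=(3,-7,E); sL=18/85, sR=90/617; mL=90/617, mR=2097/52445; mL+mR=9747/52445 → advance +1; mR−mL=-9/85 → turn -1·90°
n=2: pose=(4,-7,S); sL=9/65, sR=45/229; mL=45/229, mR=3789/29770; mL+mR=9639/29770 → advance +1; mR−mL=-9/130 → turn -1·90°
n=3: pose=(4,-8,W); sL=18/125, sR=90/421; mL=90/421, mR=7461/52625; mL+mR=18711/52625 → advance +1; mR−mL=-9/125 → turn -1·90°
n=4: pose=(3,-8,N); sL=9/40, sR=9/58; mL=9/58, mR=99/2320; mL+mR=459/2320 → advance +1; mR−mL=-9/80 → turn -1·90°

0 9/40 9/58 9/58 99/2320 3 -8 N
1 18/85 90/617 90/617 2097/52445 3 -7 E
2 9/65 45/229 45/229 3789/29770 4 -7 S
3 18/125 90/421 90/421 7461/52625 4 -8 W
4 9/40 9/58 9/58 99/2320 3 -8 N
final 3 -7 E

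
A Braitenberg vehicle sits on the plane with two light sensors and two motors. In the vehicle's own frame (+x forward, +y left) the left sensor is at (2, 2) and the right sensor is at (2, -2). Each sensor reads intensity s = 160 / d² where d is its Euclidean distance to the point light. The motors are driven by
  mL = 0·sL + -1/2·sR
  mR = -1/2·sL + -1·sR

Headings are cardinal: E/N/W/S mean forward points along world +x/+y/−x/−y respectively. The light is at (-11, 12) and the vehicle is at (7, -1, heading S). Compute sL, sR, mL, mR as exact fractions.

left sensor world pos  = (9, -3); dL² = 625
right sensor world pos = (5, -3); dR² = 481
sL = 160/625 = 32/125
sR = 160/481 = 160/481
mL = 0·sL + -1/2·sR = -80/481
mR = -1/2·sL + -1·sR = -27696/60125

32/125 160/481 -80/481 -27696/60125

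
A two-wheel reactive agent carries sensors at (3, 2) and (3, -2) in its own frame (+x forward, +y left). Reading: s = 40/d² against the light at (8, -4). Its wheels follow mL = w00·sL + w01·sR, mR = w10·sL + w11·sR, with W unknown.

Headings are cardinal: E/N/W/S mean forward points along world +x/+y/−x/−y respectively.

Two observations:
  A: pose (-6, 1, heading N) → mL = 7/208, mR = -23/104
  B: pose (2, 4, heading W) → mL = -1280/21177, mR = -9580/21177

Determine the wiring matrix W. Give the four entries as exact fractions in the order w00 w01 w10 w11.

-1/2 1/2 -1 -1/2

obs A: pose=(-6,1,N) → sL=1/8, sR=5/26, mL=7/208, mR=-23/104
obs B: pose=(2,4,W) → sL=40/117, sR=40/181, mL=-1280/21177, mR=-9580/21177
sensor matrix S = [[1/8, 5/26], [40/117, 40/181]]; det S = -10495/275301
solve [mL_A; mL_B] = S·[w00; w01] and [mR_A; mR_B] = S·[w10; w11]:
  w00 = -1/2, w01 = 1/2, w10 = -1, w11 = -1/2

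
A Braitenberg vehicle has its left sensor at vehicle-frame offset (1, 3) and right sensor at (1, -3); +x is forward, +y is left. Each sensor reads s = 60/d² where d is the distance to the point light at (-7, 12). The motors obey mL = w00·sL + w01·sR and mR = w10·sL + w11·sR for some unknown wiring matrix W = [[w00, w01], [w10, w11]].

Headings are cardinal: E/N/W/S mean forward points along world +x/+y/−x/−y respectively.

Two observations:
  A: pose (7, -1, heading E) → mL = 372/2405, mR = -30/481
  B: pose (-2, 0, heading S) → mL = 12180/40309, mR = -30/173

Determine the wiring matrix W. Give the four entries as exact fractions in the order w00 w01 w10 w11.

obs A: pose=(7,-1,E) → sL=12/65, sR=60/481, mL=372/2405, mR=-30/481
obs B: pose=(-2,0,S) → sL=60/233, sR=60/173, mL=12180/40309, mR=-30/173
sensor matrix S = [[12/65, 60/481], [60/233, 60/173]]; det S = 618624/19388629
solve [mL_A; mL_B] = S·[w00; w01] and [mR_A; mR_B] = S·[w10; w11]:
  w00 = 1/2, w01 = 1/2, w10 = 0, w11 = -1/2

1/2 1/2 0 -1/2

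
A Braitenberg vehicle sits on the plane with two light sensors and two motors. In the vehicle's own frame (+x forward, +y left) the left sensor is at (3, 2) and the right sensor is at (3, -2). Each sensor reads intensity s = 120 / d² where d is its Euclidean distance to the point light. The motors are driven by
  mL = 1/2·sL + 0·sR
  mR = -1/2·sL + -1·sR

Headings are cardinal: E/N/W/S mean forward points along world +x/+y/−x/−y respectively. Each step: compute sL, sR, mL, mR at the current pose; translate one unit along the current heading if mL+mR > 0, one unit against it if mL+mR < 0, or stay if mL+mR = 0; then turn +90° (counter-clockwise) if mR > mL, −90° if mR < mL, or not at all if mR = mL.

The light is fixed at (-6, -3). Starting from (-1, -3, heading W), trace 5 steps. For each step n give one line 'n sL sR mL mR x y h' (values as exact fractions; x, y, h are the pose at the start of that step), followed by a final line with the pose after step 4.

0 15 15 15/2 -45/2 -1 -3 W
1 24/5 120/73 12/5 -1476/365 0 -3 N
2 60/41 4/3 30/41 -254/123 0 -4 E
3 24/13 24/5 12/13 -372/65 -1 -4 S
4 15 15 15/2 -45/2 -1 -3 W
final 0 -3 N

n=0: pose=(-1,-3,W); sL=15, sR=15; mL=15/2, mR=-45/2; mL+mR=-15 → advance -1; mR−mL=-30 → turn -1·90°
n=1: pose=(0,-3,N); sL=24/5, sR=120/73; mL=12/5, mR=-1476/365; mL+mR=-120/73 → advance -1; mR−mL=-2352/365 → turn -1·90°
n=2: pose=(0,-4,E); sL=60/41, sR=4/3; mL=30/41, mR=-254/123; mL+mR=-4/3 → advance -1; mR−mL=-344/123 → turn -1·90°
n=3: pose=(-1,-4,S); sL=24/13, sR=24/5; mL=12/13, mR=-372/65; mL+mR=-24/5 → advance -1; mR−mL=-432/65 → turn -1·90°
n=4: pose=(-1,-3,W); sL=15, sR=15; mL=15/2, mR=-45/2; mL+mR=-15 → advance -1; mR−mL=-30 → turn -1·90°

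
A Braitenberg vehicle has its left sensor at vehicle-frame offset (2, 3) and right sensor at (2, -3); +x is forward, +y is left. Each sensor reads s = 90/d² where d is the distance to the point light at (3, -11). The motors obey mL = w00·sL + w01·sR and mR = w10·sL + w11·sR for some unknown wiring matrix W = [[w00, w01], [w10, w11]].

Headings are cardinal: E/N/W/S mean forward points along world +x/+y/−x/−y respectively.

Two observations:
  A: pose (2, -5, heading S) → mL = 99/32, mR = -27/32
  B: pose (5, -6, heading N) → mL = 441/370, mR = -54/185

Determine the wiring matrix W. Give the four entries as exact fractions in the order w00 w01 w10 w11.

1 -1/2 -1/2 1/2

obs A: pose=(2,-5,S) → sL=9/2, sR=45/16, mL=99/32, mR=-27/32
obs B: pose=(5,-6,N) → sL=9/5, sR=45/37, mL=441/370, mR=-54/185
sensor matrix S = [[9/2, 45/16], [9/5, 45/37]]; det S = 243/592
solve [mL_A; mL_B] = S·[w00; w01] and [mR_A; mR_B] = S·[w10; w11]:
  w00 = 1, w01 = -1/2, w10 = -1/2, w11 = 1/2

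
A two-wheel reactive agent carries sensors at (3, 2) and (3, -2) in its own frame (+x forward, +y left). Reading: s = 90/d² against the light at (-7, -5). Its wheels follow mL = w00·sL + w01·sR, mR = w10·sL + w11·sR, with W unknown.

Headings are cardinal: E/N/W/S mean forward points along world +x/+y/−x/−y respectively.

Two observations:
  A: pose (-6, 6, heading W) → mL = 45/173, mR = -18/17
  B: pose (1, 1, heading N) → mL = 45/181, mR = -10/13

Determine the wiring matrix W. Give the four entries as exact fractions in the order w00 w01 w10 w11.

obs A: pose=(-6,6,W) → sL=18/17, sR=90/173, mL=45/173, mR=-18/17
obs B: pose=(1,1,N) → sL=10/13, sR=90/181, mL=45/181, mR=-10/13
sensor matrix S = [[18/17, 90/173], [10/13, 90/181]]; det S = 874080/6920173
solve [mL_A; mL_B] = S·[w00; w01] and [mR_A; mR_B] = S·[w10; w11]:
  w00 = 0, w01 = 1/2, w10 = -1, w11 = 0

0 1/2 -1 0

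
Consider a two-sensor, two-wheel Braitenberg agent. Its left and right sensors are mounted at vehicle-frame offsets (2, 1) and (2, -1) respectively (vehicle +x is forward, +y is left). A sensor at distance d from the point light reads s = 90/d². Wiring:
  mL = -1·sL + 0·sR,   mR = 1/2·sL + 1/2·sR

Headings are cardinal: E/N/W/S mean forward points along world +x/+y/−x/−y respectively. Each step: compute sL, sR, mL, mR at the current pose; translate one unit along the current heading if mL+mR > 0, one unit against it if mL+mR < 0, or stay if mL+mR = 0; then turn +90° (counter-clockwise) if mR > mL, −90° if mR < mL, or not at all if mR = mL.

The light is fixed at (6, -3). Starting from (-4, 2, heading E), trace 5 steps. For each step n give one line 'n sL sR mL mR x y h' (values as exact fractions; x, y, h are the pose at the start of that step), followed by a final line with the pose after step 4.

0 9/10 9/8 -9/10 81/80 -4 2 E
1 90/149 90/113 -90/149 11790/16837 -3 2 N
2 45/73 9/17 -45/73 711/1241 -3 3 W
3 18/13 90/97 -18/13 1458/1261 -2 3 S
4 9/10 5/4 -9/10 43/40 -2 4 E
final -1 4 N

n=0: pose=(-4,2,E); sL=9/10, sR=9/8; mL=-9/10, mR=81/80; mL+mR=9/80 → advance +1; mR−mL=153/80 → turn +1·90°
n=1: pose=(-3,2,N); sL=90/149, sR=90/113; mL=-90/149, mR=11790/16837; mL+mR=1620/16837 → advance +1; mR−mL=21960/16837 → turn +1·90°
n=2: pose=(-3,3,W); sL=45/73, sR=9/17; mL=-45/73, mR=711/1241; mL+mR=-54/1241 → advance -1; mR−mL=1476/1241 → turn +1·90°
n=3: pose=(-2,3,S); sL=18/13, sR=90/97; mL=-18/13, mR=1458/1261; mL+mR=-288/1261 → advance -1; mR−mL=3204/1261 → turn +1·90°
n=4: pose=(-2,4,E); sL=9/10, sR=5/4; mL=-9/10, mR=43/40; mL+mR=7/40 → advance +1; mR−mL=79/40 → turn +1·90°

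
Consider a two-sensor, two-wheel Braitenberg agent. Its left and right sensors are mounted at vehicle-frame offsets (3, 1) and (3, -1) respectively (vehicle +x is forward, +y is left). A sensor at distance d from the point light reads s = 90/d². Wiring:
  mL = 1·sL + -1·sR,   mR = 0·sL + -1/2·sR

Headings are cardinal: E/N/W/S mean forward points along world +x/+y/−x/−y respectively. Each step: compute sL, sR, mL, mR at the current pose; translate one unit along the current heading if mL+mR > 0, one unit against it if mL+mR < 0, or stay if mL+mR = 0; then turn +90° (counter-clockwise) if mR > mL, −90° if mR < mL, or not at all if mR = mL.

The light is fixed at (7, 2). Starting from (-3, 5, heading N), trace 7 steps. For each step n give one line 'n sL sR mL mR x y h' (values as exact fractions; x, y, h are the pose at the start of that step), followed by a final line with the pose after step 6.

0 90/157 10/13 -400/2041 -5/13 -3 5 N
1 45/29 9/5 -36/145 -9/10 -3 4 E
2 90/101 18/29 792/2929 -9/29 -4 4 S
3 9/20 45/106 27/1060 -45/212 -4 5 W
4 90/157 10/13 -400/2041 -5/13 -3 5 N
5 45/29 9/5 -36/145 -9/10 -3 4 E
6 90/101 18/29 792/2929 -9/29 -4 4 S
final -4 5 W

n=0: pose=(-3,5,N); sL=90/157, sR=10/13; mL=-400/2041, mR=-5/13; mL+mR=-1185/2041 → advance -1; mR−mL=-385/2041 → turn -1·90°
n=1: pose=(-3,4,E); sL=45/29, sR=9/5; mL=-36/145, mR=-9/10; mL+mR=-333/290 → advance -1; mR−mL=-189/290 → turn -1·90°
n=2: pose=(-4,4,S); sL=90/101, sR=18/29; mL=792/2929, mR=-9/29; mL+mR=-117/2929 → advance -1; mR−mL=-1701/2929 → turn -1·90°
n=3: pose=(-4,5,W); sL=9/20, sR=45/106; mL=27/1060, mR=-45/212; mL+mR=-99/530 → advance -1; mR−mL=-63/265 → turn -1·90°
n=4: pose=(-3,5,N); sL=90/157, sR=10/13; mL=-400/2041, mR=-5/13; mL+mR=-1185/2041 → advance -1; mR−mL=-385/2041 → turn -1·90°
n=5: pose=(-3,4,E); sL=45/29, sR=9/5; mL=-36/145, mR=-9/10; mL+mR=-333/290 → advance -1; mR−mL=-189/290 → turn -1·90°
n=6: pose=(-4,4,S); sL=90/101, sR=18/29; mL=792/2929, mR=-9/29; mL+mR=-117/2929 → advance -1; mR−mL=-1701/2929 → turn -1·90°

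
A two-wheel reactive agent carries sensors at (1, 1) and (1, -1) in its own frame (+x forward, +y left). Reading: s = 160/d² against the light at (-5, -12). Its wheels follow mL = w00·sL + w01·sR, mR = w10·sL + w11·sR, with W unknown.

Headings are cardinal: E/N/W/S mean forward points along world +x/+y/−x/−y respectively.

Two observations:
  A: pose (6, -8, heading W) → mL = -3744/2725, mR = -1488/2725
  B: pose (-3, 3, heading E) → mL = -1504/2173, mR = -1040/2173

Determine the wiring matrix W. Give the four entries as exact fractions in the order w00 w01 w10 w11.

obs A: pose=(6,-8,W) → sL=160/109, sR=32/25, mL=-3744/2725, mR=-1488/2725
obs B: pose=(-3,3,E) → sL=32/53, sR=32/41, mL=-1504/2173, mR=-1040/2173
sensor matrix S = [[160/109, 32/25], [32/53, 32/41]]; det S = 2207744/5921425
solve [mL_A; mL_B] = S·[w00; w01] and [mR_A; mR_B] = S·[w10; w11]:
  w00 = -1/2, w01 = -1/2, w10 = 1/2, w11 = -1

-1/2 -1/2 1/2 -1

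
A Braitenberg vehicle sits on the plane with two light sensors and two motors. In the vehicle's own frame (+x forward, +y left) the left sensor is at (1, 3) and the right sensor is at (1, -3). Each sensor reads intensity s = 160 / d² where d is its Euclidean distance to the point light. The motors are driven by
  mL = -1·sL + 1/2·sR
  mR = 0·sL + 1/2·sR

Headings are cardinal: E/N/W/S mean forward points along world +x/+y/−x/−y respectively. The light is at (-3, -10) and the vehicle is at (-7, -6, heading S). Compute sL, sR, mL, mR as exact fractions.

16 80/29 -424/29 40/29

left sensor world pos  = (-4, -7); dL² = 10
right sensor world pos = (-10, -7); dR² = 58
sL = 160/10 = 16
sR = 160/58 = 80/29
mL = -1·sL + 1/2·sR = -424/29
mR = 0·sL + 1/2·sR = 40/29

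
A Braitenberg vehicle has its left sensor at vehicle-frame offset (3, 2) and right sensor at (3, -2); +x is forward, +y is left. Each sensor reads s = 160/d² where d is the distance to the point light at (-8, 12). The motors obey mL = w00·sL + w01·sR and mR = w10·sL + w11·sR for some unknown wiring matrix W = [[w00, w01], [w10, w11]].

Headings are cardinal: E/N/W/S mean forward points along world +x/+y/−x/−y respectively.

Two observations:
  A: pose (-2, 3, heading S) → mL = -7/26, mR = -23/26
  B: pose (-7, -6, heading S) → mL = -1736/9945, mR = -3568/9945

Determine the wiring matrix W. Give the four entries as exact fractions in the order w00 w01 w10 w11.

-1 1/2 -1/2 -1/2

obs A: pose=(-2,3,S) → sL=10/13, sR=1, mL=-7/26, mR=-23/26
obs B: pose=(-7,-6,S) → sL=16/45, sR=80/221, mL=-1736/9945, mR=-3568/9945
sensor matrix S = [[10/13, 1], [16/45, 80/221]]; det S = -9968/129285
solve [mL_A; mL_B] = S·[w00; w01] and [mR_A; mR_B] = S·[w10; w11]:
  w00 = -1, w01 = 1/2, w10 = -1/2, w11 = -1/2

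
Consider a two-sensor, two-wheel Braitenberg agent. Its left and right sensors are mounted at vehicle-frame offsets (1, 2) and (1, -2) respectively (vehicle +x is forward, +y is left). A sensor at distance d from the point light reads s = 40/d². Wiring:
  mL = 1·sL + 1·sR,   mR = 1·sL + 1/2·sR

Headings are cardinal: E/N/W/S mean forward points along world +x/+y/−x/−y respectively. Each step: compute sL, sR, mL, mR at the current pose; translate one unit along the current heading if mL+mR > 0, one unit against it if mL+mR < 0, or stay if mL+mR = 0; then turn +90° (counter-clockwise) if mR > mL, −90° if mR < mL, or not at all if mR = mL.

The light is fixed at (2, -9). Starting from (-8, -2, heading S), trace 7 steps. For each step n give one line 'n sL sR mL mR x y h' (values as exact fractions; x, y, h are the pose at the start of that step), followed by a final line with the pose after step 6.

0 2/5 2/9 28/45 23/45 -8 -2 S
1 40/137 8/37 2576/5069 2028/5069 -8 -3 W
2 20/109 4/13 696/1417 478/1417 -9 -3 N
3 40/181 8/25 2448/4525 1724/4525 -9 -2 E
4 2/5 2/9 28/45 23/45 -8 -2 S
5 40/137 8/37 2576/5069 2028/5069 -8 -3 W
6 20/109 4/13 696/1417 478/1417 -9 -3 N
final -9 -2 E

n=0: pose=(-8,-2,S); sL=2/5, sR=2/9; mL=28/45, mR=23/45; mL+mR=17/15 → advance +1; mR−mL=-1/9 → turn -1·90°
n=1: pose=(-8,-3,W); sL=40/137, sR=8/37; mL=2576/5069, mR=2028/5069; mL+mR=4604/5069 → advance +1; mR−mL=-4/37 → turn -1·90°
n=2: pose=(-9,-3,N); sL=20/109, sR=4/13; mL=696/1417, mR=478/1417; mL+mR=1174/1417 → advance +1; mR−mL=-2/13 → turn -1·90°
n=3: pose=(-9,-2,E); sL=40/181, sR=8/25; mL=2448/4525, mR=1724/4525; mL+mR=4172/4525 → advance +1; mR−mL=-4/25 → turn -1·90°
n=4: pose=(-8,-2,S); sL=2/5, sR=2/9; mL=28/45, mR=23/45; mL+mR=17/15 → advance +1; mR−mL=-1/9 → turn -1·90°
n=5: pose=(-8,-3,W); sL=40/137, sR=8/37; mL=2576/5069, mR=2028/5069; mL+mR=4604/5069 → advance +1; mR−mL=-4/37 → turn -1·90°
n=6: pose=(-9,-3,N); sL=20/109, sR=4/13; mL=696/1417, mR=478/1417; mL+mR=1174/1417 → advance +1; mR−mL=-2/13 → turn -1·90°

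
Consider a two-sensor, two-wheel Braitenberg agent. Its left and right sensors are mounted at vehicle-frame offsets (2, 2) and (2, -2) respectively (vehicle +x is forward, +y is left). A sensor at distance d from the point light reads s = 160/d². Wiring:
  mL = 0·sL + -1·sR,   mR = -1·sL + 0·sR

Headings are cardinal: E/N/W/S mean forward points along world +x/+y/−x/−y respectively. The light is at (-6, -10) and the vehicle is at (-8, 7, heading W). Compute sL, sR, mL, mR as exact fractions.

160/241 160/377 -160/377 -160/241

left sensor world pos  = (-10, 5); dL² = 241
right sensor world pos = (-10, 9); dR² = 377
sL = 160/241 = 160/241
sR = 160/377 = 160/377
mL = 0·sL + -1·sR = -160/377
mR = -1·sL + 0·sR = -160/241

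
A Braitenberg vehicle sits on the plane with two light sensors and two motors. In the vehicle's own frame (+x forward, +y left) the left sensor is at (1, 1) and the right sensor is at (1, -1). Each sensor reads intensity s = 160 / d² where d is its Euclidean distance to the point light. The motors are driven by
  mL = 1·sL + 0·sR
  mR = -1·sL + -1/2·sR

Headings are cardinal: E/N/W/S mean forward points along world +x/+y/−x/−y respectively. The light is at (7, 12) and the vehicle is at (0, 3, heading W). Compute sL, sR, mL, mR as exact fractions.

left sensor world pos  = (-1, 2); dL² = 164
right sensor world pos = (-1, 4); dR² = 128
sL = 160/164 = 40/41
sR = 160/128 = 5/4
mL = 1·sL + 0·sR = 40/41
mR = -1·sL + -1/2·sR = -525/328

40/41 5/4 40/41 -525/328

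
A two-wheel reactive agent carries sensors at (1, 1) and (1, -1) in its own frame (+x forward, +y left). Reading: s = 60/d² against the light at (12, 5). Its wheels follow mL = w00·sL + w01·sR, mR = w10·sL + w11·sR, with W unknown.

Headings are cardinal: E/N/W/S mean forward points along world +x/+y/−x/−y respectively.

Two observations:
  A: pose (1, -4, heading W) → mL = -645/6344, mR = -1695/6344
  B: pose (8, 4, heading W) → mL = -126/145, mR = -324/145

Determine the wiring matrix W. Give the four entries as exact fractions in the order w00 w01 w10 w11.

obs A: pose=(1,-4,W) → sL=15/61, sR=15/52, mL=-645/6344, mR=-1695/6344
obs B: pose=(8,4,W) → sL=60/29, sR=12/5, mL=-126/145, mR=-324/145
sensor matrix S = [[15/61, 15/52], [60/29, 12/5]]; det S = -153/22997
solve [mL_A; mL_B] = S·[w00; w01] and [mR_A; mR_B] = S·[w10; w11]:
  w00 = -1, w01 = 1/2, w10 = -1/2, w11 = -1/2

-1 1/2 -1/2 -1/2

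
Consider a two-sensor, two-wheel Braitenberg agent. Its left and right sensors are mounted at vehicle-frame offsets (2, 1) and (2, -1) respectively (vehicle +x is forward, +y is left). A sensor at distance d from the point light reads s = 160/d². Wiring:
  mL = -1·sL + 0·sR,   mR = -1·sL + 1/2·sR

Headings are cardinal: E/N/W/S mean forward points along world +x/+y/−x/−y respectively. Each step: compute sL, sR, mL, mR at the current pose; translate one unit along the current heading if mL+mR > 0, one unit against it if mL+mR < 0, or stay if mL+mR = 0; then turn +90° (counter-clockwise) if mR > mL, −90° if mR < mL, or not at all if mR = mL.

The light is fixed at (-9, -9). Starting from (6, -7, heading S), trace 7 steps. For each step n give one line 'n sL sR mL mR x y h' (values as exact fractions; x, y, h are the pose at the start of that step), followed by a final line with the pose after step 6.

n=0: pose=(6,-7,S); sL=5/8, sR=40/49; mL=-5/8, mR=-85/392; mL+mR=-165/196 → advance -1; mR−mL=20/49 → turn +1·90°
n=1: pose=(6,-6,E); sL=32/61, sR=160/293; mL=-32/61, mR=-4496/17873; mL+mR=-13872/17873 → advance -1; mR−mL=80/293 → turn +1·90°
n=2: pose=(5,-6,N); sL=80/97, sR=16/25; mL=-80/97, mR=-1224/2425; mL+mR=-3224/2425 → advance -1; mR−mL=8/25 → turn +1·90°
n=3: pose=(5,-7,W); sL=32/29, sR=160/153; mL=-32/29, mR=-2576/4437; mL+mR=-7472/4437 → advance -1; mR−mL=80/153 → turn +1·90°
n=4: pose=(6,-7,S); sL=5/8, sR=40/49; mL=-5/8, mR=-85/392; mL+mR=-165/196 → advance -1; mR−mL=20/49 → turn +1·90°
n=5: pose=(6,-6,E); sL=32/61, sR=160/293; mL=-32/61, mR=-4496/17873; mL+mR=-13872/17873 → advance -1; mR−mL=80/293 → turn +1·90°
n=6: pose=(5,-6,N); sL=80/97, sR=16/25; mL=-80/97, mR=-1224/2425; mL+mR=-3224/2425 → advance -1; mR−mL=8/25 → turn +1·90°

0 5/8 40/49 -5/8 -85/392 6 -7 S
1 32/61 160/293 -32/61 -4496/17873 6 -6 E
2 80/97 16/25 -80/97 -1224/2425 5 -6 N
3 32/29 160/153 -32/29 -2576/4437 5 -7 W
4 5/8 40/49 -5/8 -85/392 6 -7 S
5 32/61 160/293 -32/61 -4496/17873 6 -6 E
6 80/97 16/25 -80/97 -1224/2425 5 -6 N
final 5 -7 W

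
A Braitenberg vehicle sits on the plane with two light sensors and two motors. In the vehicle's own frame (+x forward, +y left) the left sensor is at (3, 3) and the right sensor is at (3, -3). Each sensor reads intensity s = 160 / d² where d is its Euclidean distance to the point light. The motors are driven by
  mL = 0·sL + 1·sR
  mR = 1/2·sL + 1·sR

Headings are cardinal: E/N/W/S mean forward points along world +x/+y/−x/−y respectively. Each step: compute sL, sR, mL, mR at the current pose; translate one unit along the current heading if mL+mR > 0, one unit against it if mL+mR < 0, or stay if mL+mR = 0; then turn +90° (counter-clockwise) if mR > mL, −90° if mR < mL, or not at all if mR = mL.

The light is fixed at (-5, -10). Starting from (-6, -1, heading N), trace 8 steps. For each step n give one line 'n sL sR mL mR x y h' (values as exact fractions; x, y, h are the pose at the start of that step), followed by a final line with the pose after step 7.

n=0: pose=(-6,-1,N); sL=1, sR=40/37; mL=40/37, mR=117/74; mL+mR=197/74 → advance +1; mR−mL=1/2 → turn +1·90°
n=1: pose=(-6,0,W); sL=32/13, sR=32/37; mL=32/37, mR=1008/481; mL+mR=1424/481 → advance +1; mR−mL=16/13 → turn +1·90°
n=2: pose=(-7,0,S); sL=16/5, sR=80/37; mL=80/37, mR=696/185; mL+mR=1096/185 → advance +1; mR−mL=8/5 → turn +1·90°
n=3: pose=(-7,-1,E); sL=32/29, sR=160/37; mL=160/37, mR=5232/1073; mL+mR=9872/1073 → advance +1; mR−mL=16/29 → turn +1·90°
n=4: pose=(-6,-1,N); sL=1, sR=40/37; mL=40/37, mR=117/74; mL+mR=197/74 → advance +1; mR−mL=1/2 → turn +1·90°
n=5: pose=(-6,0,W); sL=32/13, sR=32/37; mL=32/37, mR=1008/481; mL+mR=1424/481 → advance +1; mR−mL=16/13 → turn +1·90°
n=6: pose=(-7,0,S); sL=16/5, sR=80/37; mL=80/37, mR=696/185; mL+mR=1096/185 → advance +1; mR−mL=8/5 → turn +1·90°
n=7: pose=(-7,-1,E); sL=32/29, sR=160/37; mL=160/37, mR=5232/1073; mL+mR=9872/1073 → advance +1; mR−mL=16/29 → turn +1·90°

0 1 40/37 40/37 117/74 -6 -1 N
1 32/13 32/37 32/37 1008/481 -6 0 W
2 16/5 80/37 80/37 696/185 -7 0 S
3 32/29 160/37 160/37 5232/1073 -7 -1 E
4 1 40/37 40/37 117/74 -6 -1 N
5 32/13 32/37 32/37 1008/481 -6 0 W
6 16/5 80/37 80/37 696/185 -7 0 S
7 32/29 160/37 160/37 5232/1073 -7 -1 E
final -6 -1 N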